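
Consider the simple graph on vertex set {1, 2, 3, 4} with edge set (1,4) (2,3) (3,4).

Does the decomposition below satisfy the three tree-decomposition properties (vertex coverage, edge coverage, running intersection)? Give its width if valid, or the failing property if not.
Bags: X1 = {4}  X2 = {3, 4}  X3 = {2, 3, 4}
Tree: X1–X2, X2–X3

A tree decomposition must satisfy three properties: every vertex lies in some bag; for every edge, both endpoints lie together in some bag; and for every vertex, the bags containing it form a connected subtree. Here vertex 1 appears in no bag, so the decomposition is invalid.

No — vertex 1 appears in no bag.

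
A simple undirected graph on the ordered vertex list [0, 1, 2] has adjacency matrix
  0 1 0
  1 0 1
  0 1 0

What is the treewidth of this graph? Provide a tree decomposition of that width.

The largest bag has 2 vertices, giving width 1; this decomposition certifies tw(G) ≤ 1. Any graph with an edge has treewidth ≥ 1, and G has the edge 1–2. Combining the bounds, tw(G) = 1.

Treewidth 1.
One such decomposition:
Bags: B1 = {1, 2}  B2 = {0, 1}
Tree: B1–B2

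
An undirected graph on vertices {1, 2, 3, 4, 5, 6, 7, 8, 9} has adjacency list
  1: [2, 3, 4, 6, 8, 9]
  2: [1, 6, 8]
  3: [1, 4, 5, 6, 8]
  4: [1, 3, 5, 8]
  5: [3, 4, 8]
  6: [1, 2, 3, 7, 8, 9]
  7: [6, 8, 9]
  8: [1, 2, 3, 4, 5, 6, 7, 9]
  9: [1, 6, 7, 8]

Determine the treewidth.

A width-3 tree decomposition is:
Bags: B1 = {1, 6, 8, 9}  B2 = {1, 3, 6, 8}  B3 = {1, 3, 4, 8}  B4 = {1, 2, 6, 8}  B5 = {6, 7, 8, 9}  B6 = {3, 4, 5, 8}
Tree: B1–B2, B2–B3, B2–B4, B1–B5, B3–B6
Each bag holds 4 vertices, so the decomposition has width 3, which upper-bounds the treewidth. Conversely, {1, 3, 4, 8} is a clique of size 4, and the vertices of any clique must share a bag in every tree decomposition; so some bag has ≥ 4 vertices and tw(G) ≥ 3. The upper and lower bounds meet at 3, so that is the treewidth.

3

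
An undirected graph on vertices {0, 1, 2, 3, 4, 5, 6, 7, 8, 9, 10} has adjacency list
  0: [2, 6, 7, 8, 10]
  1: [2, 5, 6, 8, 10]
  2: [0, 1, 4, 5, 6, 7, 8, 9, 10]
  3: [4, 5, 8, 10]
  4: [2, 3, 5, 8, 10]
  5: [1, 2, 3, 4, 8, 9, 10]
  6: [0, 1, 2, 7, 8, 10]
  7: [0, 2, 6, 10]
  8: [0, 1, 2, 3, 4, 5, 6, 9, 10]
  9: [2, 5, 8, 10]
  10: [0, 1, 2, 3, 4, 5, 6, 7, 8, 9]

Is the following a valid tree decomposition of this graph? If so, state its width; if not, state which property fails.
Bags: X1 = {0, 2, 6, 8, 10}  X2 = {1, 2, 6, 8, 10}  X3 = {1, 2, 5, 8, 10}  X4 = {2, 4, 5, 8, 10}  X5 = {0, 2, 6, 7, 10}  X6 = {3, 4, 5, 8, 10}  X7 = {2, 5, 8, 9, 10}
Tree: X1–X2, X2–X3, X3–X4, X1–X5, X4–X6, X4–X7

Every vertex of G appears in some bag (union = {0, 1, 2, 3, 4, 5, 6, 7, 8, 9, 10}); every edge is covered by a bag; and for each vertex v the set of bags containing v is connected in the bag tree. The decomposition is therefore valid. The largest bag has 5 vertices, so the width is 4.

Yes; width 4.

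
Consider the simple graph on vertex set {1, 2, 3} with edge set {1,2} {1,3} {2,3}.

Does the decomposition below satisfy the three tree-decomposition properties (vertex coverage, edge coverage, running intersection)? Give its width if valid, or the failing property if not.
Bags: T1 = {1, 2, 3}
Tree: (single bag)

Yes; width 2.

Vertex coverage: the bags together contain {1, 2, 3}, the full vertex set. Edge coverage: each edge of G has both endpoints in at least one bag. Running intersection: for every vertex, the bags containing it form a connected subtree. All three properties hold, so this is a valid tree decomposition of width max|bag| − 1 = 2, and hence tw(G) ≤ 2.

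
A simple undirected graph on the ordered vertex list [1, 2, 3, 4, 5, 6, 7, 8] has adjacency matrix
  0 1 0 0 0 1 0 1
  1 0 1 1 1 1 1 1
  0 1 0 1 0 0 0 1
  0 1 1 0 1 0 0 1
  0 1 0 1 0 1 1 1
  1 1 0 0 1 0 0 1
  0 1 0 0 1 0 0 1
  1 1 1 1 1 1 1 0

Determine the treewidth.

A width-3 tree decomposition is:
Bags: B1 = {1, 2, 6, 8}  B2 = {2, 5, 6, 8}  B3 = {2, 4, 5, 8}  B4 = {2, 5, 7, 8}  B5 = {2, 3, 4, 8}
Tree: B1–B2, B2–B3, B2–B4, B3–B5
The largest bag has 4 vertices, giving width 3; this decomposition certifies tw(G) ≤ 3. On the other hand G contains the 4-clique {1, 2, 6, 8}. A clique must lie in a single bag of any decomposition, so no decomposition can have width below 3. Therefore the treewidth is 3.

3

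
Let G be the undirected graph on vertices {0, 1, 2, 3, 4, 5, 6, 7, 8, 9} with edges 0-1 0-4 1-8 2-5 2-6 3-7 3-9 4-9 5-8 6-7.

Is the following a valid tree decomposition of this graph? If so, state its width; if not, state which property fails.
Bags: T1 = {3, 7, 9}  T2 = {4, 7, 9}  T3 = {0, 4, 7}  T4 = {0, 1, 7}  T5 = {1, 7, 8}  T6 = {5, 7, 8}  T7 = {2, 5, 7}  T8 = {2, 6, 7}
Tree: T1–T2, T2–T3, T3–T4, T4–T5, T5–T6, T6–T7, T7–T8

Yes; width 2.

Every vertex of G appears in some bag (union = {0, 1, 2, 3, 4, 5, 6, 7, 8, 9}); every edge is covered by a bag; and for each vertex v the set of bags containing v is connected in the bag tree. The decomposition is therefore valid. The largest bag has 3 vertices, so the width is 2.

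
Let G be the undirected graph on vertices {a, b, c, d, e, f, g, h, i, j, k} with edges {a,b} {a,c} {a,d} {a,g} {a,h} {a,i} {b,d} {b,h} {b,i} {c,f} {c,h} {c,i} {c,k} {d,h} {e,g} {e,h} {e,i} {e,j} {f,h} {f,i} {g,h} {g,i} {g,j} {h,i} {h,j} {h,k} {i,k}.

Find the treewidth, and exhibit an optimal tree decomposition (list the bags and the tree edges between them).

Each bag holds 4 vertices, so the decomposition has width 3, which upper-bounds the treewidth. For the lower bound, the 4 vertices {a, b, d, h} are pairwise adjacent, and any tree decomposition puts a clique entirely inside one bag — forcing width ≥ 3. The upper and lower bounds meet at 3, so that is the treewidth.

Treewidth 3.
One such decomposition:
Bags: B1 = {a, c, h, i}  B2 = {a, g, h, i}  B3 = {c, f, h, i}  B4 = {c, h, i, k}  B5 = {a, b, h, i}  B6 = {e, g, h, i}  B7 = {e, g, h, j}  B8 = {a, b, d, h}
Tree: B1–B2, B1–B3, B3–B4, B2–B5, B2–B6, B6–B7, B5–B8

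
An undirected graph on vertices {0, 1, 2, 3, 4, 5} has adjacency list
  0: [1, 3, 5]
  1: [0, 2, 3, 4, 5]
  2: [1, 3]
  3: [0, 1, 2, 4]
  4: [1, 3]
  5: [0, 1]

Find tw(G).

A width-2 tree decomposition is:
Bags: B1 = {0, 1, 3}  B2 = {0, 1, 5}  B3 = {1, 3, 4}  B4 = {1, 2, 3}
Tree: B1–B2, B1–B3, B3–B4
Every bag has size at most 3, so the width is 3 − 1 = 2 and tw(G) ≤ 2. On the other hand G contains the 3-clique {0, 1, 3}. A clique must lie in a single bag of any decomposition, so no decomposition can have width below 2. Hence tw(G) = 2 exactly.

2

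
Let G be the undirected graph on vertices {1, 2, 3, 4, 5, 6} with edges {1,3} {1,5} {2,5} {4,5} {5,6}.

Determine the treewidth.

1

A width-1 tree decomposition is:
Bags: B1 = {1, 5}  B2 = {1, 3}  B3 = {2, 5}  B4 = {4, 5}  B5 = {5, 6}
Tree: B1–B2, B1–B3, B1–B4, B1–B5
The largest bag has 2 vertices, giving width 1; this decomposition certifies tw(G) ≤ 1. Since G has at least one edge (e.g. 1–5), it is not an edgeless graph, so tw(G) ≥ 1. Combining the bounds, tw(G) = 1.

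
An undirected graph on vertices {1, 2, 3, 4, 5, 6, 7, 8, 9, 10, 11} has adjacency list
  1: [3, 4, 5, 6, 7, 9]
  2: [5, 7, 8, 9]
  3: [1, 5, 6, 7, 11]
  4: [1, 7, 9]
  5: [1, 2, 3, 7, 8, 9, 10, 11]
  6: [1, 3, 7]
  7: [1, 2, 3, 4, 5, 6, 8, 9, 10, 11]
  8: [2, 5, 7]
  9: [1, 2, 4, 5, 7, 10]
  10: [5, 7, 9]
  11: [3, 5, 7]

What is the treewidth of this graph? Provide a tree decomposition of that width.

Treewidth 3.
One optimal decomposition is:
Bags: B1 = {1, 3, 5, 7}  B2 = {1, 5, 7, 9}  B3 = {1, 3, 6, 7}  B4 = {2, 5, 7, 9}  B5 = {3, 5, 7, 11}  B6 = {2, 5, 7, 8}  B7 = {5, 7, 9, 10}  B8 = {1, 4, 7, 9}
Tree: B1–B2, B1–B3, B2–B4, B1–B5, B4–B6, B4–B7, B2–B8

The largest bag has 4 vertices, giving width 3; this decomposition certifies tw(G) ≤ 3. Conversely, {1, 4, 7, 9} is a clique of size 4, and the vertices of any clique must share a bag in every tree decomposition; so some bag has ≥ 4 vertices and tw(G) ≥ 3. The upper and lower bounds meet at 3, so that is the treewidth.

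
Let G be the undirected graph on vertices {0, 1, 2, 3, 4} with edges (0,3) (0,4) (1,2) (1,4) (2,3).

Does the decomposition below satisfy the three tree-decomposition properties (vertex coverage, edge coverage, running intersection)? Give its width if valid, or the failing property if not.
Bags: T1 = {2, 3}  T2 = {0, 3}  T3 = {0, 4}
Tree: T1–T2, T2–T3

No — vertex 1 appears in no bag.

A tree decomposition must satisfy three properties: every vertex lies in some bag; for every edge, both endpoints lie together in some bag; and for every vertex, the bags containing it form a connected subtree. Here vertex 1 appears in no bag, so the decomposition is invalid.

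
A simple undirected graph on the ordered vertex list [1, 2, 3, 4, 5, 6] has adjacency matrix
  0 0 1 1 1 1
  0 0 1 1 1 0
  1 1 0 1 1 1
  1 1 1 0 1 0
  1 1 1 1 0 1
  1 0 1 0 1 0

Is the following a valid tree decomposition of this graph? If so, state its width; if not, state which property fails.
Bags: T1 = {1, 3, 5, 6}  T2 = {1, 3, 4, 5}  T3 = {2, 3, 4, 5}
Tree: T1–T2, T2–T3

Yes; width 3.

Every vertex of G appears in some bag (union = {1, 2, 3, 4, 5, 6}); every edge is covered by a bag; and for each vertex v the set of bags containing v is connected in the bag tree. The decomposition is therefore valid. The largest bag has 4 vertices, so the width is 3.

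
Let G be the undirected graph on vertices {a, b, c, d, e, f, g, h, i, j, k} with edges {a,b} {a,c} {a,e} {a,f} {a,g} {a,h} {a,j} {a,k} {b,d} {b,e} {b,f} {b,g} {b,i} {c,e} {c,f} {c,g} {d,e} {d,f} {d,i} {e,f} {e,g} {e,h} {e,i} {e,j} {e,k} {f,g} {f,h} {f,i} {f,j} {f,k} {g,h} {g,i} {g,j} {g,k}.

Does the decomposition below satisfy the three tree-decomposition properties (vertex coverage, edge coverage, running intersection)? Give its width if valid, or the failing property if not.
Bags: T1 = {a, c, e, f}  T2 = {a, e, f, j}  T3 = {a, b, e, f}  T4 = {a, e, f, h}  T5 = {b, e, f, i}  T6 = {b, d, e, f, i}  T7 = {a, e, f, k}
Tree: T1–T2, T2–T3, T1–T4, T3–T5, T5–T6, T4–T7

A tree decomposition must satisfy three properties: every vertex lies in some bag; for every edge, both endpoints lie together in some bag; and for every vertex, the bags containing it form a connected subtree. Here vertex g appears in no bag, so the decomposition is invalid.

No — vertex g appears in no bag.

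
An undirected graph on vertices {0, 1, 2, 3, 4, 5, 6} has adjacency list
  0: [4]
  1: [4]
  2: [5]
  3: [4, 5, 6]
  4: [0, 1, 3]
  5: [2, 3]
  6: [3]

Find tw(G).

A width-1 tree decomposition is:
Bags: B1 = {3, 6}  B2 = {3, 5}  B3 = {3, 4}  B4 = {2, 5}  B5 = {0, 4}  B6 = {1, 4}
Tree: B1–B2, B1–B3, B2–B4, B3–B5, B3–B6
The largest bag has 2 vertices, giving width 1; this decomposition certifies tw(G) ≤ 1. Since G has at least one edge (e.g. 3–6), it is not an edgeless graph, so tw(G) ≥ 1. Hence tw(G) = 1 exactly.

1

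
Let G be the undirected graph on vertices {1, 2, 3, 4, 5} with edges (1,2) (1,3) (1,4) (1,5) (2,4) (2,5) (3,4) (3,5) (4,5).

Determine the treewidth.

A width-3 tree decomposition is:
Bags: B1 = {1, 3, 4, 5}  B2 = {1, 2, 4, 5}
Tree: B1–B2
Each bag holds 4 vertices, so the decomposition has width 3, which upper-bounds the treewidth. Conversely, {1, 2, 4, 5} is a clique of size 4, and the vertices of any clique must share a bag in every tree decomposition; so some bag has ≥ 4 vertices and tw(G) ≥ 3. Combining the bounds, tw(G) = 3.

3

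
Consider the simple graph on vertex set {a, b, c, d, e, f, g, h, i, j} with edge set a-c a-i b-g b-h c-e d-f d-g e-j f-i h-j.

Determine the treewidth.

A width-2 tree decomposition is:
Bags: B1 = {d, f, i}  B2 = {d, g, i}  B3 = {b, g, i}  B4 = {b, h, i}  B5 = {h, i, j}  B6 = {e, i, j}  B7 = {c, e, i}  B8 = {a, c, i}
Tree: B1–B2, B2–B3, B3–B4, B4–B5, B5–B6, B6–B7, B7–B8
The largest bag has 3 vertices, giving width 2; this decomposition certifies tw(G) ≤ 2. For the lower bound, G contains the cycle i–f–d–g–b–h–j–e–c–a–i, so G is not a forest; only forests have treewidth ≤ 1, hence tw(G) ≥ 2. Combining the bounds, tw(G) = 2.

2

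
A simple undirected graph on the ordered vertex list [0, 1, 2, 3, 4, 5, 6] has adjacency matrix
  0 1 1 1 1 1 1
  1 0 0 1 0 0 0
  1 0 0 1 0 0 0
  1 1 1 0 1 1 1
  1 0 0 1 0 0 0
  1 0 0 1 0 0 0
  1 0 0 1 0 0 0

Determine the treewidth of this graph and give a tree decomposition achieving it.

Every bag has size at most 3, so the width is 3 − 1 = 2 and tw(G) ≤ 2. Conversely, {0, 1, 3} is a clique of size 3, and the vertices of any clique must share a bag in every tree decomposition; so some bag has ≥ 3 vertices and tw(G) ≥ 2. Combining the bounds, tw(G) = 2.

Treewidth 2.
One such decomposition:
Bags: B1 = {0, 3, 6}  B2 = {0, 3, 4}  B3 = {0, 2, 3}  B4 = {0, 3, 5}  B5 = {0, 1, 3}
Tree: B1–B2, B1–B3, B1–B4, B4–B5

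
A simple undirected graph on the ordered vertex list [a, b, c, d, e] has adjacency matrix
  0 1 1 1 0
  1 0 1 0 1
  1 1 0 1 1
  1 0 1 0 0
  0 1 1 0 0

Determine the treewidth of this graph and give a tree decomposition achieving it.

Every bag has size at most 3, so the width is 3 − 1 = 2 and tw(G) ≤ 2. On the other hand G contains the 3-clique {b, c, e}. A clique must lie in a single bag of any decomposition, so no decomposition can have width below 2. Therefore the treewidth is 2.

Treewidth 2.
One such decomposition:
Bags: B1 = {a, b, c}  B2 = {a, c, d}  B3 = {b, c, e}
Tree: B1–B2, B1–B3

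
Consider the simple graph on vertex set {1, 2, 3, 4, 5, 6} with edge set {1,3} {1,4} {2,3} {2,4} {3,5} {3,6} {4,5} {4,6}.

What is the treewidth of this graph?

2

A width-2 tree decomposition is:
Bags: B1 = {3, 4, 5}  B2 = {1, 3, 4}  B3 = {2, 3, 4}  B4 = {3, 4, 6}
Tree: B1–B2, B2–B3, B3–B4
Every bag has size at most 3, so the width is 3 − 1 = 2 and tw(G) ≤ 2. Since 4–5–3–1–4 is a cycle in G, G is not acyclic. Forests are exactly the graphs of treewidth ≤ 1, so tw(G) ≥ 2. Therefore the treewidth is 2.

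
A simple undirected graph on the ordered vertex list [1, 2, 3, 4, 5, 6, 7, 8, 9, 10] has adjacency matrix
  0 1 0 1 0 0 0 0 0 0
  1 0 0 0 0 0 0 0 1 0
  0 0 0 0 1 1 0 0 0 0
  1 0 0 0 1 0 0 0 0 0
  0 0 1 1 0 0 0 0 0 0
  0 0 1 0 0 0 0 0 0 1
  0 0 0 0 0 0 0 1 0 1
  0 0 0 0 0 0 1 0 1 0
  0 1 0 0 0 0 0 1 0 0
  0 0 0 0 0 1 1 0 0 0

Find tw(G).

2

A width-2 tree decomposition is:
Bags: B1 = {7, 8, 9}  B2 = {2, 7, 9}  B3 = {1, 2, 7}  B4 = {1, 4, 7}  B5 = {4, 5, 7}  B6 = {3, 5, 7}  B7 = {3, 6, 7}  B8 = {6, 7, 10}
Tree: B1–B2, B2–B3, B3–B4, B4–B5, B5–B6, B6–B7, B7–B8
Each bag holds 3 vertices, so the decomposition has width 2, which upper-bounds the treewidth. The edges 7–8–9–2–1–4–5–3–6–10–7 form a cycle, so G is not a tree and its treewidth is at least 2. Hence tw(G) = 2 exactly.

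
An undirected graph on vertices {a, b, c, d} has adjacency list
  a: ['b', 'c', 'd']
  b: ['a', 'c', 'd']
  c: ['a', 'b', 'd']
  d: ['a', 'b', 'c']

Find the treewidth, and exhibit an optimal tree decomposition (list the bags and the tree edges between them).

Treewidth 3.
One such decomposition:
Bags: B1 = {a, b, c, d}
Tree: (single bag)

A single bag containing all 4 vertices is trivially a valid decomposition of width 3. On the other hand G contains the 4-clique {a, b, c, d}. A clique must lie in a single bag of any decomposition, so no decomposition can have width below 3. Hence tw(G) = 3 exactly.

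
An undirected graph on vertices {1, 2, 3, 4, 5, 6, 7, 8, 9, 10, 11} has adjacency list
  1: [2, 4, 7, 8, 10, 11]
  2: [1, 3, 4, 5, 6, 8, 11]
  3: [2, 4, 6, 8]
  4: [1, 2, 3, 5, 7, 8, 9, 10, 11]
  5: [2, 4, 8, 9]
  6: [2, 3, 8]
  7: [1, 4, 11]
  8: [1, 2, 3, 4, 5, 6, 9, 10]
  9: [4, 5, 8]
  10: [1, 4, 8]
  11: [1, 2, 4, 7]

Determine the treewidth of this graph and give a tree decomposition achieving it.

Treewidth 3.
Bags: B1 = {1, 4, 8, 10}  B2 = {1, 2, 4, 8}  B3 = {2, 4, 5, 8}  B4 = {2, 3, 4, 8}  B5 = {1, 2, 4, 11}  B6 = {2, 3, 6, 8}  B7 = {4, 5, 8, 9}  B8 = {1, 4, 7, 11}
Tree: B1–B2, B2–B3, B3–B4, B2–B5, B4–B6, B3–B7, B5–B8

The largest bag has 4 vertices, giving width 3; this decomposition certifies tw(G) ≤ 3. Conversely, {4, 5, 8, 9} is a clique of size 4, and the vertices of any clique must share a bag in every tree decomposition; so some bag has ≥ 4 vertices and tw(G) ≥ 3. The upper and lower bounds meet at 3, so that is the treewidth.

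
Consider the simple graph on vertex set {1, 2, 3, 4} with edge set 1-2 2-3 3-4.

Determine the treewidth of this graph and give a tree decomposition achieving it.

The largest bag has 2 vertices, giving width 1; this decomposition certifies tw(G) ≤ 1. G has an edge, so its treewidth is at least 1. Hence tw(G) = 1 exactly.

Treewidth 1.
One such decomposition:
Bags: B1 = {1, 2}  B2 = {2, 3}  B3 = {3, 4}
Tree: B1–B2, B2–B3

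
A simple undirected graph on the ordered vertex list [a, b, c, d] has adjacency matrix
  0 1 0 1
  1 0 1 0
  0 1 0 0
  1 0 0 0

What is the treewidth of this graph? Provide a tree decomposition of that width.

Treewidth 1.
One such decomposition:
Bags: B1 = {b, c}  B2 = {a, b}  B3 = {a, d}
Tree: B1–B2, B2–B3

Each bag holds 2 vertices, so the decomposition has width 1, which upper-bounds the treewidth. G has an edge, so its treewidth is at least 1. Hence tw(G) = 1 exactly.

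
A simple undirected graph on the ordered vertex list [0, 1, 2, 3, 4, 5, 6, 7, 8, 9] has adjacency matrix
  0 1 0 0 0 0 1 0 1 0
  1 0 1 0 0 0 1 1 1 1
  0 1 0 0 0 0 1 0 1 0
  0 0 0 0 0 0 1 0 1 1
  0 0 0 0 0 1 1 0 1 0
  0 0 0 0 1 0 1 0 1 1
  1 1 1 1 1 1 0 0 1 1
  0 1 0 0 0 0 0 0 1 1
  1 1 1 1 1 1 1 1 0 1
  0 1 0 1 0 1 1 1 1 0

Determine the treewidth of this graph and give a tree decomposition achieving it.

Each bag holds 4 vertices, so the decomposition has width 3, which upper-bounds the treewidth. On the other hand G contains the 4-clique {0, 1, 6, 8}. A clique must lie in a single bag of any decomposition, so no decomposition can have width below 3. Therefore the treewidth is 3.

Treewidth 3.
One optimal decomposition is:
Bags: B1 = {1, 6, 8, 9}  B2 = {0, 1, 6, 8}  B3 = {5, 6, 8, 9}  B4 = {3, 6, 8, 9}  B5 = {1, 2, 6, 8}  B6 = {4, 5, 6, 8}  B7 = {1, 7, 8, 9}
Tree: B1–B2, B1–B3, B1–B4, B1–B5, B3–B6, B1–B7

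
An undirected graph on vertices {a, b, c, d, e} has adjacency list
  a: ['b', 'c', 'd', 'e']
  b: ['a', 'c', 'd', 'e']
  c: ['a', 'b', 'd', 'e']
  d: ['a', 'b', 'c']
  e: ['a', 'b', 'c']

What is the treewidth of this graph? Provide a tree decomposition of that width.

Every bag has size at most 4, so the width is 4 − 1 = 3 and tw(G) ≤ 3. Conversely, {a, b, c, d} is a clique of size 4, and the vertices of any clique must share a bag in every tree decomposition; so some bag has ≥ 4 vertices and tw(G) ≥ 3. The upper and lower bounds meet at 3, so that is the treewidth.

Treewidth 3.
One such decomposition:
Bags: B1 = {a, b, c, d}  B2 = {a, b, c, e}
Tree: B1–B2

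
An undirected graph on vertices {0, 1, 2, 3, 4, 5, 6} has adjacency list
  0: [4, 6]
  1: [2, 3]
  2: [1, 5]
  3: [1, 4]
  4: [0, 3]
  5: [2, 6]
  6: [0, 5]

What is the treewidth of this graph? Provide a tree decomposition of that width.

The largest bag has 3 vertices, giving width 2; this decomposition certifies tw(G) ≤ 2. Since 5–6–0–4–3–1–2–5 is a cycle in G, G is not acyclic. Forests are exactly the graphs of treewidth ≤ 1, so tw(G) ≥ 2. Hence tw(G) = 2 exactly.

Treewidth 2.
One optimal decomposition is:
Bags: B1 = {0, 5, 6}  B2 = {0, 4, 5}  B3 = {3, 4, 5}  B4 = {1, 3, 5}  B5 = {1, 2, 5}
Tree: B1–B2, B2–B3, B3–B4, B4–B5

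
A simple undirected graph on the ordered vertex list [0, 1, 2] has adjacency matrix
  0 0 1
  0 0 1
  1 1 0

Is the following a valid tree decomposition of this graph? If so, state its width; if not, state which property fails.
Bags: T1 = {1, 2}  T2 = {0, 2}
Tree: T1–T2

Checking the three conditions: (i) the bags cover all of {0, 1, 2}; (ii) for each edge, some bag contains both endpoints; (iii) the bags containing any fixed vertex form a subtree. All hold, so the decomposition is valid with width 2 − 1 = 1.

Yes; width 1.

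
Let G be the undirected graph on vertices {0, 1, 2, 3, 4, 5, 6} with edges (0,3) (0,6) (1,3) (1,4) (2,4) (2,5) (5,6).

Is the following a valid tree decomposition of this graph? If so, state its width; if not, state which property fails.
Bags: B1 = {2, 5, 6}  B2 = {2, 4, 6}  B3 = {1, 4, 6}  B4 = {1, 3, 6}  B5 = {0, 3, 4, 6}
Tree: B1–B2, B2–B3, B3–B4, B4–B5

No — bags containing vertex 4 are not connected in the tree.

A tree decomposition must satisfy three properties: every vertex lies in some bag; for every edge, both endpoints lie together in some bag; and for every vertex, the bags containing it form a connected subtree. Here bags containing vertex 4 are not connected in the tree, so the decomposition is invalid.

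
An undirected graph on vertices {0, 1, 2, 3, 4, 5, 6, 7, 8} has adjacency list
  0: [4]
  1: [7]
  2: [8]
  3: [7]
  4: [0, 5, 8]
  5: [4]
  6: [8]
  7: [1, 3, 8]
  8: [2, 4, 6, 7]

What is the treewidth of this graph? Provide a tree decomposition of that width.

Every bag has size at most 2, so the width is 2 − 1 = 1 and tw(G) ≤ 1. G has an edge, so its treewidth is at least 1. Hence tw(G) = 1 exactly.

Treewidth 1.
One optimal decomposition is:
Bags: B1 = {4, 8}  B2 = {4, 5}  B3 = {6, 8}  B4 = {7, 8}  B5 = {2, 8}  B6 = {3, 7}  B7 = {0, 4}  B8 = {1, 7}
Tree: B1–B2, B1–B3, B1–B4, B4–B5, B4–B6, B1–B7, B6–B8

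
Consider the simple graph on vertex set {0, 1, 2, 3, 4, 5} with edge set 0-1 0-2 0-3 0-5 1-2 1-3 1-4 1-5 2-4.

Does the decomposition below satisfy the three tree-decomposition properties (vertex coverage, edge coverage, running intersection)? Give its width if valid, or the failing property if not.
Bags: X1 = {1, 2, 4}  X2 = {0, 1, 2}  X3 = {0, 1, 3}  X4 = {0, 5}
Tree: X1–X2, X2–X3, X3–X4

No — edge (1,5) lies in no bag.

A tree decomposition must satisfy three properties: every vertex lies in some bag; for every edge, both endpoints lie together in some bag; and for every vertex, the bags containing it form a connected subtree. Here edge (1,5) lies in no bag, so the decomposition is invalid.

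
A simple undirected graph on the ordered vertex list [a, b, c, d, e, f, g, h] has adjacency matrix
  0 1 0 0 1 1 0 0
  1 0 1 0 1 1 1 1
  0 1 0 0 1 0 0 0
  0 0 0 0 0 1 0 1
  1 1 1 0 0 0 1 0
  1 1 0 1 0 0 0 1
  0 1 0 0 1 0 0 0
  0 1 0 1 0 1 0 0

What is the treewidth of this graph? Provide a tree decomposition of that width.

Every bag has size at most 3, so the width is 3 − 1 = 2 and tw(G) ≤ 2. Conversely, {d, f, h} is a clique of size 3, and the vertices of any clique must share a bag in every tree decomposition; so some bag has ≥ 3 vertices and tw(G) ≥ 2. Hence tw(G) = 2 exactly.

Treewidth 2.
One optimal decomposition is:
Bags: B1 = {b, f, h}  B2 = {a, b, f}  B3 = {a, b, e}  B4 = {b, e, g}  B5 = {d, f, h}  B6 = {b, c, e}
Tree: B1–B2, B2–B3, B3–B4, B1–B5, B3–B6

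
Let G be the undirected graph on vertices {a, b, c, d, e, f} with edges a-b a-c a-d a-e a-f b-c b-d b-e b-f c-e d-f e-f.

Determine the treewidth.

A width-3 tree decomposition is:
Bags: B1 = {a, b, e, f}  B2 = {a, b, c, e}  B3 = {a, b, d, f}
Tree: B1–B2, B1–B3
The largest bag has 4 vertices, giving width 3; this decomposition certifies tw(G) ≤ 3. On the other hand G contains the 4-clique {a, b, d, f}. A clique must lie in a single bag of any decomposition, so no decomposition can have width below 3. Therefore the treewidth is 3.

3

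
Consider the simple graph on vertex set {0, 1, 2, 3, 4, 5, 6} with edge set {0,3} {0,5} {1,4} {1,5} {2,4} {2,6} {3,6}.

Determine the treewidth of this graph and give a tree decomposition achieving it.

The largest bag has 3 vertices, giving width 2; this decomposition certifies tw(G) ≤ 2. The edges 1–4–2–6–3–0–5–1 form a cycle, so G is not a tree and its treewidth is at least 2. Combining the bounds, tw(G) = 2.

Treewidth 2.
One optimal decomposition is:
Bags: B1 = {1, 2, 4}  B2 = {1, 2, 6}  B3 = {1, 3, 6}  B4 = {0, 1, 3}  B5 = {0, 1, 5}
Tree: B1–B2, B2–B3, B3–B4, B4–B5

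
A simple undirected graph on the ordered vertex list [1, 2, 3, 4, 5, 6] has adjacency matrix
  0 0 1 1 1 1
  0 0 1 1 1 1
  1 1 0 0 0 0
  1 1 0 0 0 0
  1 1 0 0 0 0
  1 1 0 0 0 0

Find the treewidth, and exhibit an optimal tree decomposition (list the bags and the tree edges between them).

Each bag holds 3 vertices, so the decomposition has width 2, which upper-bounds the treewidth. For the lower bound, G contains the cycle 4–1–3–2–4, so G is not a forest; only forests have treewidth ≤ 1, hence tw(G) ≥ 2. Hence tw(G) = 2 exactly.

Treewidth 2.
One optimal decomposition is:
Bags: B1 = {1, 2, 4}  B2 = {1, 2, 3}  B3 = {1, 2, 6}  B4 = {1, 2, 5}
Tree: B1–B2, B2–B3, B3–B4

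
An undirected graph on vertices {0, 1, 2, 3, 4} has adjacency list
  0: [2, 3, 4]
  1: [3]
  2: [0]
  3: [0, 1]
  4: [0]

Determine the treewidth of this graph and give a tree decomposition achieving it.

The largest bag has 2 vertices, giving width 1; this decomposition certifies tw(G) ≤ 1. G has an edge, so its treewidth is at least 1. Therefore the treewidth is 1.

Treewidth 1.
One such decomposition:
Bags: B1 = {0, 3}  B2 = {1, 3}  B3 = {0, 2}  B4 = {0, 4}
Tree: B1–B2, B1–B3, B3–B4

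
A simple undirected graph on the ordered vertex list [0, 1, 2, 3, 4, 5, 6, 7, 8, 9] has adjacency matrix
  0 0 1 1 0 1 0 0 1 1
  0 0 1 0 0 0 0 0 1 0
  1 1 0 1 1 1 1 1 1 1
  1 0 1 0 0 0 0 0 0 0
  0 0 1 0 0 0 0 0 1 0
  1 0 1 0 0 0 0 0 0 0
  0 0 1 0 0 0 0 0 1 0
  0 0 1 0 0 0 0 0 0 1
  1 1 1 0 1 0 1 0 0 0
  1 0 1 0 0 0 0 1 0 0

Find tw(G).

2

A width-2 tree decomposition is:
Bags: B1 = {0, 2, 8}  B2 = {2, 4, 8}  B3 = {0, 2, 3}  B4 = {1, 2, 8}  B5 = {0, 2, 5}  B6 = {0, 2, 9}  B7 = {2, 7, 9}  B8 = {2, 6, 8}
Tree: B1–B2, B1–B3, B1–B4, B1–B5, B1–B6, B6–B7, B1–B8
The largest bag has 3 vertices, giving width 2; this decomposition certifies tw(G) ≤ 2. For the lower bound, the 3 vertices {0, 2, 8} are pairwise adjacent, and any tree decomposition puts a clique entirely inside one bag — forcing width ≥ 2. The upper and lower bounds meet at 2, so that is the treewidth.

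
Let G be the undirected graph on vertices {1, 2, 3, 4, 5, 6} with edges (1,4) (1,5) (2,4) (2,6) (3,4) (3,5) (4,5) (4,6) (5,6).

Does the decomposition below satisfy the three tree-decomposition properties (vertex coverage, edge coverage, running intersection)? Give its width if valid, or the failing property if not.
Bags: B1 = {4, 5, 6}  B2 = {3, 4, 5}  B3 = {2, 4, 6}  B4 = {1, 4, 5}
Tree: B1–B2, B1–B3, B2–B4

Every vertex of G appears in some bag (union = {1, 2, 3, 4, 5, 6}); every edge is covered by a bag; and for each vertex v the set of bags containing v is connected in the bag tree. The decomposition is therefore valid. The largest bag has 3 vertices, so the width is 2.

Yes; width 2.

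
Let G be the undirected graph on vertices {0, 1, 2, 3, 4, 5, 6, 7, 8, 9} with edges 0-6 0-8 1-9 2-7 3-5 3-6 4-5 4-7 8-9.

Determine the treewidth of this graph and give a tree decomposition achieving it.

Every bag has size at most 2, so the width is 2 − 1 = 1 and tw(G) ≤ 1. Any graph with an edge has treewidth ≥ 1, and G has the edge 1–9. The upper and lower bounds meet at 1, so that is the treewidth.

Treewidth 1.
One such decomposition:
Bags: B1 = {1, 9}  B2 = {8, 9}  B3 = {0, 8}  B4 = {0, 6}  B5 = {3, 6}  B6 = {3, 5}  B7 = {4, 5}  B8 = {4, 7}  B9 = {2, 7}
Tree: B1–B2, B2–B3, B3–B4, B4–B5, B5–B6, B6–B7, B7–B8, B8–B9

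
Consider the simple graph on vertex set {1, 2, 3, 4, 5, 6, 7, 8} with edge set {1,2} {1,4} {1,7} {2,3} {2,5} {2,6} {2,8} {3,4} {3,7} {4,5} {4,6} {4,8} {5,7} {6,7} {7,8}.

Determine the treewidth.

3

A width-3 tree decomposition is:
Bags: B1 = {2, 4, 5, 7}  B2 = {2, 4, 7, 8}  B3 = {2, 3, 4, 7}  B4 = {2, 4, 6, 7}  B5 = {1, 2, 4, 7}
Tree: B1–B2, B2–B3, B3–B4, B4–B5
The largest bag has 4 vertices, giving width 3; this decomposition certifies tw(G) ≤ 3. For the lower bound: the 4 vertex sets {4,5}, {7,8}, {2}, {3} are disjoint, each induces a connected subgraph, and every pair is joined by at least one edge of G. Contracting each set to a single vertex therefore yields K_{4} as a minor, and since treewidth is minor-monotone, tw(G) ≥ tw(K_{4}) = 3. Combining the bounds, tw(G) = 3.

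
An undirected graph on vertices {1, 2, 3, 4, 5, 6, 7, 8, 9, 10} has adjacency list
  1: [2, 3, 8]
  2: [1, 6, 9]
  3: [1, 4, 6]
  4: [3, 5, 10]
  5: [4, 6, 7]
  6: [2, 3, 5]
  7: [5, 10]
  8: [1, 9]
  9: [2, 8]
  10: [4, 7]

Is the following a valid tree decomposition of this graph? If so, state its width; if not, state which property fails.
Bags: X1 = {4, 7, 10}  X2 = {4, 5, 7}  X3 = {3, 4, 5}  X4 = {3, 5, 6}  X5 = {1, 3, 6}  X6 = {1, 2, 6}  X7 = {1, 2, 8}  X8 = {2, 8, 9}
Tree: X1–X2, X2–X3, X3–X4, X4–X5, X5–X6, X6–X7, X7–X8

Yes; width 2.

Vertex coverage: the bags together contain {1, 2, 3, 4, 5, 6, 7, 8, 9, 10}, the full vertex set. Edge coverage: each edge of G has both endpoints in at least one bag. Running intersection: for every vertex, the bags containing it form a connected subtree. All three properties hold, so this is a valid tree decomposition of width max|bag| − 1 = 2, and hence tw(G) ≤ 2.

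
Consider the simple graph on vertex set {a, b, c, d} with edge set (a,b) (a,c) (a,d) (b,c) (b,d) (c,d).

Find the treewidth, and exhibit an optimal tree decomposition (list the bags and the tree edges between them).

Treewidth 3.
One such decomposition:
Bags: B1 = {a, b, c, d}
Tree: (single bag)

With just one bag of size 4, the width is 4 − 1 = 3, so tw(G) ≤ 3. On the other hand G contains the 4-clique {a, b, c, d}. A clique must lie in a single bag of any decomposition, so no decomposition can have width below 3. Hence tw(G) = 3 exactly.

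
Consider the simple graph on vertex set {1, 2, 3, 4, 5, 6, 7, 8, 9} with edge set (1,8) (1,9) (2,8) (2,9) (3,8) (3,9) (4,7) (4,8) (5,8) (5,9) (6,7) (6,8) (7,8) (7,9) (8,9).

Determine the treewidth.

A width-2 tree decomposition is:
Bags: B1 = {1, 8, 9}  B2 = {7, 8, 9}  B3 = {5, 8, 9}  B4 = {2, 8, 9}  B5 = {4, 7, 8}  B6 = {3, 8, 9}  B7 = {6, 7, 8}
Tree: B1–B2, B1–B3, B2–B4, B2–B5, B1–B6, B5–B7
The largest bag has 3 vertices, giving width 2; this decomposition certifies tw(G) ≤ 2. On the other hand G contains the 3-clique {1, 8, 9}. A clique must lie in a single bag of any decomposition, so no decomposition can have width below 2. Combining the bounds, tw(G) = 2.

2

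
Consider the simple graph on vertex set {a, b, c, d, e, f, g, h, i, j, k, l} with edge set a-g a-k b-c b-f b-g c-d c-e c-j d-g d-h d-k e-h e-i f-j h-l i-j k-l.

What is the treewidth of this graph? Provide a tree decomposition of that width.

The largest bag has 4 vertices, giving width 3; this decomposition certifies tw(G) ≤ 3. For the lower bound: the 4 vertex sets {f,i,j}, {e}, {c}, {b,d,g,h} are disjoint, each induces a connected subgraph, and every pair is joined by at least one edge of G. Contracting each set to a single vertex therefore yields K_{4} as a minor, and since treewidth is minor-monotone, tw(G) ≥ tw(K_{4}) = 3. Therefore the treewidth is 3.

Treewidth 3.
Bags: B1 = {e, f, i, j}  B2 = {c, e, f, j}  B3 = {b, c, e, f}  B4 = {b, c, e, h}  B5 = {b, c, d, h}  B6 = {b, d, g, h}  B7 = {d, g, h, l}  B8 = {d, g, k, l}  B9 = {a, g, k, l}
Tree: B1–B2, B2–B3, B3–B4, B4–B5, B5–B6, B6–B7, B7–B8, B8–B9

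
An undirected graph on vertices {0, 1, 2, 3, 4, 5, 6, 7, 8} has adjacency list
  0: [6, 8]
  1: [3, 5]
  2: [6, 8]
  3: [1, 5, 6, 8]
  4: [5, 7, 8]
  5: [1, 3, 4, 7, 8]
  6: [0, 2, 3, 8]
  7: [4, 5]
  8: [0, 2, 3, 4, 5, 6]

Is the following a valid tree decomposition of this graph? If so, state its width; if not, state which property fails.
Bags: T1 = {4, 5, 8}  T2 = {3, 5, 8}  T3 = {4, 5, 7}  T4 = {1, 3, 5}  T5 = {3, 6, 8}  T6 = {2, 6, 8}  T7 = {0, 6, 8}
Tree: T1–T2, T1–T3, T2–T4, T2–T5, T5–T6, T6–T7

Checking the three conditions: (i) the bags cover all of {0, 1, 2, 3, 4, 5, 6, 7, 8}; (ii) for each edge, some bag contains both endpoints; (iii) the bags containing any fixed vertex form a subtree. All hold, so the decomposition is valid with width 3 − 1 = 2.

Yes; width 2.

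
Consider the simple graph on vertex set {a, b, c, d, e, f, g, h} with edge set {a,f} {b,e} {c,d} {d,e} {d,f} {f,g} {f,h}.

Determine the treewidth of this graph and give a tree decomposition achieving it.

Each bag holds 2 vertices, so the decomposition has width 1, which upper-bounds the treewidth. G has an edge, so its treewidth is at least 1. Hence tw(G) = 1 exactly.

Treewidth 1.
One such decomposition:
Bags: B1 = {c, d}  B2 = {d, f}  B3 = {d, e}  B4 = {f, h}  B5 = {b, e}  B6 = {f, g}  B7 = {a, f}
Tree: B1–B2, B1–B3, B2–B4, B3–B5, B4–B6, B2–B7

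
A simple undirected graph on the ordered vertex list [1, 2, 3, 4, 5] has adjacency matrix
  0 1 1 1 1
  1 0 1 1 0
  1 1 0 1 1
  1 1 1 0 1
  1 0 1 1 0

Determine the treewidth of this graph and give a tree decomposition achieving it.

Treewidth 3.
One such decomposition:
Bags: B1 = {1, 3, 4, 5}  B2 = {1, 2, 3, 4}
Tree: B1–B2

Every bag has size at most 4, so the width is 4 − 1 = 3 and tw(G) ≤ 3. Conversely, {1, 2, 3, 4} is a clique of size 4, and the vertices of any clique must share a bag in every tree decomposition; so some bag has ≥ 4 vertices and tw(G) ≥ 3. Therefore the treewidth is 3.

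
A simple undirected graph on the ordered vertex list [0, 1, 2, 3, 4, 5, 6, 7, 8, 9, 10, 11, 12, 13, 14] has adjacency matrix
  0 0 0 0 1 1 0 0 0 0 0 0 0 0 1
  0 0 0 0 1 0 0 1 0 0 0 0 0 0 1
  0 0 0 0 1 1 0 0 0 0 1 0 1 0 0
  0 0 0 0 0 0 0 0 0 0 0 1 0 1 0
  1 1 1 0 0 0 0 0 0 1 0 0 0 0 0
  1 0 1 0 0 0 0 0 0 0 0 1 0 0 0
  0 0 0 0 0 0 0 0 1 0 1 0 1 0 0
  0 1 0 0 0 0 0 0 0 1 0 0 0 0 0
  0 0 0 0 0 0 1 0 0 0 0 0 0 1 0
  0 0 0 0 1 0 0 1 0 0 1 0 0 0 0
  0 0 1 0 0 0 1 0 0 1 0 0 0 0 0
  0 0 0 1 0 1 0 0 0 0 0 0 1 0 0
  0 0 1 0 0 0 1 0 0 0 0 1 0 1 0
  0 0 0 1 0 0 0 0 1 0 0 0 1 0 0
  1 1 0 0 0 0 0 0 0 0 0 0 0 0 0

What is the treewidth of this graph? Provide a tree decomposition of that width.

Every bag has size at most 4, so the width is 4 − 1 = 3 and tw(G) ≤ 3. For the lower bound: the 4 vertex sets {1,7,14}, {9}, {4}, {0,2,5,10} are disjoint, each induces a connected subgraph, and every pair is joined by at least one edge of G. Contracting each set to a single vertex therefore yields K_{4} as a minor, and since treewidth is minor-monotone, tw(G) ≥ tw(K_{4}) = 3. Combining the bounds, tw(G) = 3.

Treewidth 3.
One such decomposition:
Bags: B1 = {1, 7, 9, 14}  B2 = {1, 4, 9, 14}  B3 = {0, 4, 9, 14}  B4 = {0, 4, 9, 10}  B5 = {0, 2, 4, 10}  B6 = {0, 2, 5, 10}  B7 = {2, 5, 6, 10}  B8 = {2, 5, 6, 12}  B9 = {5, 6, 11, 12}  B10 = {6, 8, 11, 12}  B11 = {8, 11, 12, 13}  B12 = {3, 8, 11, 13}
Tree: B1–B2, B2–B3, B3–B4, B4–B5, B5–B6, B6–B7, B7–B8, B8–B9, B9–B10, B10–B11, B11–B12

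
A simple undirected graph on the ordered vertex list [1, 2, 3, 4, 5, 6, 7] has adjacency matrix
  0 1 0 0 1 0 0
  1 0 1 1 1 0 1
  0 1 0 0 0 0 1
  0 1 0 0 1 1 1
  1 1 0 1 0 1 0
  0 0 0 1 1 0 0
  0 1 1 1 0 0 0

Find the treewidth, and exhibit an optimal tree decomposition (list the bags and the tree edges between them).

The largest bag has 3 vertices, giving width 2; this decomposition certifies tw(G) ≤ 2. For the lower bound, the 3 vertices {1, 2, 5} are pairwise adjacent, and any tree decomposition puts a clique entirely inside one bag — forcing width ≥ 2. The upper and lower bounds meet at 2, so that is the treewidth.

Treewidth 2.
Bags: B1 = {2, 4, 5}  B2 = {2, 4, 7}  B3 = {4, 5, 6}  B4 = {2, 3, 7}  B5 = {1, 2, 5}
Tree: B1–B2, B1–B3, B2–B4, B1–B5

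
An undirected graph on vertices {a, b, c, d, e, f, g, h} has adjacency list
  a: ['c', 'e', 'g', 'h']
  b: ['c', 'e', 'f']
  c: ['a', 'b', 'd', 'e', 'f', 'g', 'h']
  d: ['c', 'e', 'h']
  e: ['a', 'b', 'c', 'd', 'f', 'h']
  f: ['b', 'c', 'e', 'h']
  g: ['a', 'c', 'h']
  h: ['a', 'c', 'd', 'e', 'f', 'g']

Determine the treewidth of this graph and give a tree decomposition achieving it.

Each bag holds 4 vertices, so the decomposition has width 3, which upper-bounds the treewidth. On the other hand G contains the 4-clique {a, c, g, h}. A clique must lie in a single bag of any decomposition, so no decomposition can have width below 3. Hence tw(G) = 3 exactly.

Treewidth 3.
Bags: B1 = {a, c, e, h}  B2 = {a, c, g, h}  B3 = {c, e, f, h}  B4 = {c, d, e, h}  B5 = {b, c, e, f}
Tree: B1–B2, B1–B3, B3–B4, B3–B5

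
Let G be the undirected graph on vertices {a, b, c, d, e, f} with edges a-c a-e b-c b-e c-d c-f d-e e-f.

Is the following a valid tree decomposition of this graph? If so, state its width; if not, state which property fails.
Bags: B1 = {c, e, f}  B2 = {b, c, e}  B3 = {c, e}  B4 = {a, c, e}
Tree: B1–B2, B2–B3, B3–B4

No — vertex d appears in no bag.

A tree decomposition must satisfy three properties: every vertex lies in some bag; for every edge, both endpoints lie together in some bag; and for every vertex, the bags containing it form a connected subtree. Here vertex d appears in no bag, so the decomposition is invalid.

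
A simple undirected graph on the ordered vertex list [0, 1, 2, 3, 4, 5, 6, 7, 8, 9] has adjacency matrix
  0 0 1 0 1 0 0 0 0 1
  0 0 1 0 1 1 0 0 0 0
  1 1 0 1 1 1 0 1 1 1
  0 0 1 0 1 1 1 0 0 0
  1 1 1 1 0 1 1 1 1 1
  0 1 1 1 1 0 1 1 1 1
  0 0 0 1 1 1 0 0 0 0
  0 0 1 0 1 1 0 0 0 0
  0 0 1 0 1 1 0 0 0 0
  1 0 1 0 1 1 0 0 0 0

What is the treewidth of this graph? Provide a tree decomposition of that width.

Each bag holds 4 vertices, so the decomposition has width 3, which upper-bounds the treewidth. On the other hand G contains the 4-clique {0, 2, 4, 9}. A clique must lie in a single bag of any decomposition, so no decomposition can have width below 3. Combining the bounds, tw(G) = 3.

Treewidth 3.
One optimal decomposition is:
Bags: B1 = {2, 4, 5, 9}  B2 = {2, 4, 5, 8}  B3 = {2, 3, 4, 5}  B4 = {3, 4, 5, 6}  B5 = {2, 4, 5, 7}  B6 = {1, 2, 4, 5}  B7 = {0, 2, 4, 9}
Tree: B1–B2, B2–B3, B3–B4, B3–B5, B1–B6, B1–B7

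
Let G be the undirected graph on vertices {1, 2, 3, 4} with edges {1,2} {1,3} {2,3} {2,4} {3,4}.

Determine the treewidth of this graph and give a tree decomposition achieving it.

Every bag has size at most 3, so the width is 3 − 1 = 2 and tw(G) ≤ 2. On the other hand G contains the 3-clique {1, 2, 3}. A clique must lie in a single bag of any decomposition, so no decomposition can have width below 2. Combining the bounds, tw(G) = 2.

Treewidth 2.
One such decomposition:
Bags: B1 = {1, 2, 3}  B2 = {2, 3, 4}
Tree: B1–B2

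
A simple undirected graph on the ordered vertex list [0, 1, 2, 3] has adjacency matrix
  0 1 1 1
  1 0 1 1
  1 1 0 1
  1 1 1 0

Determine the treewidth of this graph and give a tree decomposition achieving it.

Treewidth 3.
One such decomposition:
Bags: B1 = {0, 1, 2, 3}
Tree: (single bag)

With just one bag of size 4, the width is 4 − 1 = 3, so tw(G) ≤ 3. On the other hand G contains the 4-clique {0, 1, 2, 3}. A clique must lie in a single bag of any decomposition, so no decomposition can have width below 3. Combining the bounds, tw(G) = 3.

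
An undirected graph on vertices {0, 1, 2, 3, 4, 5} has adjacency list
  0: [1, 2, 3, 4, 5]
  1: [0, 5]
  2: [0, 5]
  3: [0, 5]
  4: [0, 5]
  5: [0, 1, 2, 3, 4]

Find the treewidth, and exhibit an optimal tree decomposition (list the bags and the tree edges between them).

The largest bag has 3 vertices, giving width 2; this decomposition certifies tw(G) ≤ 2. On the other hand G contains the 3-clique {0, 1, 5}. A clique must lie in a single bag of any decomposition, so no decomposition can have width below 2. Combining the bounds, tw(G) = 2.

Treewidth 2.
One such decomposition:
Bags: B1 = {0, 1, 5}  B2 = {0, 3, 5}  B3 = {0, 2, 5}  B4 = {0, 4, 5}
Tree: B1–B2, B2–B3, B2–B4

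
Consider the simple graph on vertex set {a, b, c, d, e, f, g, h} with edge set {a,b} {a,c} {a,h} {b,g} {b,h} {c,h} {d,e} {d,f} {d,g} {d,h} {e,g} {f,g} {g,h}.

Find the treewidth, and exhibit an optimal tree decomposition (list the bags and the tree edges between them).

Each bag holds 3 vertices, so the decomposition has width 2, which upper-bounds the treewidth. For the lower bound, the 3 vertices {d, e, g} are pairwise adjacent, and any tree decomposition puts a clique entirely inside one bag — forcing width ≥ 2. Hence tw(G) = 2 exactly.

Treewidth 2.
Bags: B1 = {d, g, h}  B2 = {b, g, h}  B3 = {a, b, h}  B4 = {d, e, g}  B5 = {a, c, h}  B6 = {d, f, g}
Tree: B1–B2, B2–B3, B1–B4, B3–B5, B1–B6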